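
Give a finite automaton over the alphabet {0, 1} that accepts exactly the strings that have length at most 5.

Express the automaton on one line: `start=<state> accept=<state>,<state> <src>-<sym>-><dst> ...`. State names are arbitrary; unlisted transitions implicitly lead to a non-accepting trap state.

We only need to distinguish lengths 0, 1, …, 5, and '>5'. Chain q0 → q1 → q2 → q3 → q4 → q5 → q6 on every symbol, with q6 looping. Accepting states: {q0, q1, q2, q3, q4, q5}.
        0   1  
>* q0   q1  q1 
 * q1   q2  q2 
 * q2   q3  q3 
 * q3   q4  q4 
 * q4   q5  q5 
 * q5   q6  q6 
   q6   q6  q6 
(> = start, * = accepting)

start=q0 accept=q0,q1,q2,q3,q4,q5 q0-0->q1 q0-1->q1 q1-0->q2 q1-1->q2 q2-0->q3 q2-1->q3 q3-0->q4 q3-1->q4 q4-0->q5 q4-1->q5 q5-0->q6 q5-1->q6 q6-0->q6 q6-1->q6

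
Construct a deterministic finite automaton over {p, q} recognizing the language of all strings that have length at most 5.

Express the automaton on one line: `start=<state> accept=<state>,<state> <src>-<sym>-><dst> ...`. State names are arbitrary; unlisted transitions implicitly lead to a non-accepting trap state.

start=A accept=A,B,C,D,E,F A-p->B A-q->B B-p->C B-q->C C-p->D C-q->D D-p->E D-q->E E-p->F E-q->F F-p->G F-q->G G-p->G G-q->G

We only need to distinguish lengths 0, 1, …, 5, and '>5'. Chain A → B → C → D → E → F → G on every symbol, with G looping. Accepting states: {A, B, C, D, E, F}.
A 7-state machine:
       p  q 
>* A   B  B 
 * B   C  C 
 * C   D  D 
 * D   E  E 
 * E   F  F 
 * F   G  G 
   G   G  G 
(> = start, * = accepting)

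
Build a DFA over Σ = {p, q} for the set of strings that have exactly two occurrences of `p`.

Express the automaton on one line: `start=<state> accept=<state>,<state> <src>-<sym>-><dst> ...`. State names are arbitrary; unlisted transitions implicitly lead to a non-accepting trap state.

start=s0 accept=s2 s0-p->s1 s0-q->s0 s1-p->s2 s1-q->s1 s2-p->s3 s2-q->s2 s3-p->s3 s3-q->s3

Only the number of `p`s matters, and only up to 3. Make a chain s0 → s1 → s2 → s3 advanced by each `p` (with s3 absorbing); every other symbol self-loops. The accepting set is {s2}.
4 states suffice.
        p   q  
>  s0   s1  s0 
   s1   s2  s1 
 * s2   s3  s2 
   s3   s3  s3 
(> = start, * = accepting)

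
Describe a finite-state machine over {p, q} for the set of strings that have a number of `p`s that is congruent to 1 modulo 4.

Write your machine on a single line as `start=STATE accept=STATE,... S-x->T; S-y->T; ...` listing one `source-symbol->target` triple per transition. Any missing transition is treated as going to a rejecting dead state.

start=s0; accept=s1; s0-p->s1; s0-q->s0; s1-p->s2; s1-q->s1; s2-p->s3; s2-q->s2; s3-p->s0; s3-q->s3

Keep the running count of `p`s modulo 4: each `p` advances along the cycle s0 → s1 → s2 → s3 → s0 while other symbols loop. Accept at s1.
A 4-state machine:
        p   q  
>  s0   s1  s0 
 * s1   s2  s1 
   s2   s3  s2 
   s3   s0  s3 
(> = start, * = accepting)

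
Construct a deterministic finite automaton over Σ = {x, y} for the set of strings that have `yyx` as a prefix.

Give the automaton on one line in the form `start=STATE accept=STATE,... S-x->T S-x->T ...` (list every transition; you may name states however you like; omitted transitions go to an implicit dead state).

Walk along `yyx` while the input agrees: from s0 take `y` to s1, and so on. Any deviation drops to the rejecting sink s4. Once s3 is reached the prefix is confirmed and every continuation is accepted.
A 5-state machine:
        x   y  
>  s0   s4  s1 
   s1   s4  s2 
   s2   s3  s4 
 * s3   s3  s3 
   s4   s4  s4 
(> = start, * = accepting)

start=s0 accept=s3 s0-x->s4 s0-y->s1 s1-x->s4 s1-y->s2 s2-x->s3 s2-y->s4 s3-x->s3 s3-y->s3 s4-x->s4 s4-y->s4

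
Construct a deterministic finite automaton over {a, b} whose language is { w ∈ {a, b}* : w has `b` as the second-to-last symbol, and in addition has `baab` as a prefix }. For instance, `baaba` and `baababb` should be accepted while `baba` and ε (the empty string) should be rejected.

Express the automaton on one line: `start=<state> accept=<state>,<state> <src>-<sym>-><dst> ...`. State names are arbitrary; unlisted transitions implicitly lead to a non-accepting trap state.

start=q0 accept=q6,q7 q0-a->q1 q0-b->q2 q1-a->q1 q1-b->q1 q2-a->q3 q2-b->q1 q3-a->q4 q3-b->q1 q4-a->q1 q4-b->q5 q5-a->q6 q5-b->q7 q6-a->q8 q6-b->q5 q7-a->q6 q7-b->q7 q8-a->q8 q8-b->q5

Build one automaton per condition and run them in lockstep. One (7 states) tracks the last 2 symbols read; the other (6 states) tracks whether the input so far still matches the prefix `baab`. Each combined state is a pair, one component from each; accept when both components accept. Equivalent product states are then merged.
        a   b  
>  q0   q1  q2 
   q1   q1  q1 
   q2   q3  q1 
   q3   q4  q1 
   q4   q1  q5 
   q5   q6  q7 
 * q6   q8  q5 
 * q7   q6  q7 
   q8   q8  q5 
(> = start, * = accepting)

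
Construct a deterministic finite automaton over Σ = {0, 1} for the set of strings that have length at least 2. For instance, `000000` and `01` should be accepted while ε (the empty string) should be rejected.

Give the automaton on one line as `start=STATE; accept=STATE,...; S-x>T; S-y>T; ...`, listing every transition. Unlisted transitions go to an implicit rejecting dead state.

We only need to distinguish lengths 0, 1, …, 2, and '>2'. Chain s0 → s1 → s2 → s3 on every symbol, with s3 looping. Accepting states: {s2, s3}.
With 4 states:
        0   1  
>  s0   s1  s1 
   s1   s2  s2 
 * s2   s3  s3 
 * s3   s3  s3 
(> = start, * = accepting)

start=s0; accept=s2,s3; s0-0>s1; s0-1>s1; s1-0>s2; s1-1>s2; s2-0>s3; s2-1>s3; s3-0>s3; s3-1>s3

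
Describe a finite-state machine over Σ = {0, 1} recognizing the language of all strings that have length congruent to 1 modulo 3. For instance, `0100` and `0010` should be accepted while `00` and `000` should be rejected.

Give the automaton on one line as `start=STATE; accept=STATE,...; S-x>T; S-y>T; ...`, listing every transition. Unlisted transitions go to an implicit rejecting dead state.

start=q0; accept=q1; q0-0>q1; q0-1>q1; q1-0>q2; q1-1>q2; q2-0>q0; q2-1>q0

Count input length modulo 3: every symbol advances one step around the cycle q0 → q1 → q2 → q0. Accept at q1.
A 3-state machine:
        0   1  
>  q0   q1  q1 
 * q1   q2  q2 
   q2   q0  q0 
(> = start, * = accepting)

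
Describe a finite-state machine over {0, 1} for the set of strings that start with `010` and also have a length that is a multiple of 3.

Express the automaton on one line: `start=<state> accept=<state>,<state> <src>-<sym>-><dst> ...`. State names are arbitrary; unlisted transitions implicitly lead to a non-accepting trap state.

start=S0 accept=S4 S0-0->S1 S0-1->S2 S1-0->S2 S1-1->S3 S2-0->S2 S2-1->S2 S3-0->S4 S3-1->S2 S4-0->S5 S4-1->S5 S5-0->S6 S5-1->S6 S6-0->S4 S6-1->S4

Build one automaton per condition and run them in lockstep. One (5 states) tracks whether the input so far still matches the prefix `010`; the other (3 states) tracks the input length modulo 3. Each combined state is a pair, one component from each; accept when both components accept. After merging equivalent states the machine shrinks.
A 7-state machine:
        0   1  
>  S0   S1  S2 
   S1   S2  S3 
   S2   S2  S2 
   S3   S4  S2 
 * S4   S5  S5 
   S5   S6  S6 
   S6   S4  S4 
(> = start, * = accepting)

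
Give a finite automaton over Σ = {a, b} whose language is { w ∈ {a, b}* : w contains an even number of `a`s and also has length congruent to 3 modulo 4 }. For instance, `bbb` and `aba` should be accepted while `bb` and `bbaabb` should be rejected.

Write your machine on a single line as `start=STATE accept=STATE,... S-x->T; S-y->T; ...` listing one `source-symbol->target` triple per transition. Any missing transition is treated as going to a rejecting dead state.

start=q0; accept=q6; q0-a->q1; q0-b->q2; q1-a->q3; q1-b->q4; q2-a->q4; q2-b->q3; q3-a->q5; q3-b->q6; q4-a->q6; q4-b->q5; q5-a->q0; q5-b->q7; q6-a->q7; q6-b->q0; q7-a->q2; q7-b->q1

Build one automaton per condition and run them in lockstep. The first has 2 states tracking the count of `a`s modulo 2; the second has 4 states tracking the input length modulo 4. A product state is a pair (one from each), accepting exactly when both do.
        a   b  
>  q0   q1  q2 
   q1   q3  q4 
   q2   q4  q3 
   q3   q5  q6 
   q4   q6  q5 
   q5   q0  q7 
 * q6   q7  q0 
   q7   q2  q1 
(> = start, * = accepting)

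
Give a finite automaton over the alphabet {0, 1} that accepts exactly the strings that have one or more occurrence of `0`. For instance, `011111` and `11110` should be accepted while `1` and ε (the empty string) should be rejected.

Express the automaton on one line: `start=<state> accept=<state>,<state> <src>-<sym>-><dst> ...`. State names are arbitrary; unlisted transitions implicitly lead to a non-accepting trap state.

Only the number of `0`s matters, and only up to 2. Make a chain A → B → C advanced by each `0` (with C absorbing); every other symbol self-loops. The accepting set is {B, C}.
3 states suffice.
       0  1 
>  A   B  A 
 * B   C  B 
 * C   C  C 
(> = start, * = accepting)

start=A accept=B,C A-0->B A-1->A B-0->C B-1->B C-0->C C-1->C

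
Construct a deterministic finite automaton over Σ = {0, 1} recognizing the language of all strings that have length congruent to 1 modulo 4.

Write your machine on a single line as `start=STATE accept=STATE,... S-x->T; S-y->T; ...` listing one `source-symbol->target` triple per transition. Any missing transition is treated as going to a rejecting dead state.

Count input length modulo 4: every symbol advances one step around the cycle s0 → s1 → s2 → s3 → s0. Accept at s1.
A 4-state machine:
        0   1  
>  s0   s1  s1 
 * s1   s2  s2 
   s2   s3  s3 
   s3   s0  s0 
(> = start, * = accepting)

start=s0; accept=s1; s0-0->s1; s0-1->s1; s1-0->s2; s1-1->s2; s2-0->s3; s2-1->s3; s3-0->s0; s3-1->s0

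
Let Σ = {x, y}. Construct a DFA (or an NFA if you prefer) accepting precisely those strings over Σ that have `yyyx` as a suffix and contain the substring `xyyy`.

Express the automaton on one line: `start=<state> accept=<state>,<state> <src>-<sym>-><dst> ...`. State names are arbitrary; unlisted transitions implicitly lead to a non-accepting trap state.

Run two small machines in parallel and take their product. The first has 5 states tracking how much of the suffix `yyyx` has currently been matched; the second has 5 states tracking whether and how much of `xyyy` has been seen. A product state is a pair (one from each), accepting exactly when both do. After merging equivalent states the machine shrinks.
With 6 states:
        x   y  
>  q0   q1  q0 
   q1   q1  q2 
   q2   q1  q3 
   q3   q1  q4 
   q4   q5  q4 
 * q5   q1  q2 
(> = start, * = accepting)

start=q0 accept=q5 q0-x->q1 q0-y->q0 q1-x->q1 q1-y->q2 q2-x->q1 q2-y->q3 q3-x->q1 q3-y->q4 q4-x->q5 q4-y->q4 q5-x->q1 q5-y->q2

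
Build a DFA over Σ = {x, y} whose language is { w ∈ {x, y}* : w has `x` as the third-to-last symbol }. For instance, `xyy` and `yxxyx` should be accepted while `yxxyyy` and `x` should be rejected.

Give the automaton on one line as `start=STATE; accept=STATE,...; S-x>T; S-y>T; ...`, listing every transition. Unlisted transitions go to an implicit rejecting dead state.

start=s0; accept=s7,s8,s9,s10; s0-x>s1; s0-y>s2; s1-x>s3; s1-y>s4; s2-x>s5; s2-y>s6; s3-x>s7; s3-y>s8; s4-x>s9; s4-y>s10; s5-x>s11; s5-y>s12; s6-x>s13; s6-y>s14; s7-x>s7; s7-y>s8; s8-x>s9; s8-y>s10; s9-x>s11; s9-y>s12; s10-x>s13; s10-y>s14; s11-x>s7; s11-y>s8; s12-x>s9; s12-y>s10; s13-x>s11; s13-y>s12; s14-x>s13; s14-y>s14

Because acceptance depends on a position counted from the end, the machine has to buffer the most recent 3 symbols. Make each state the string of the last up-to-3 symbols read; on input `x` shift the window left and append `x`. Accept when the buffered window has length 3 and begins with `x`.
A 15-state machine:
          x    y  
>  s0     s1   s2 
   s1     s3   s4 
   s2     s5   s6 
   s3     s7   s8 
   s4     s9  s10 
   s5    s11  s12 
   s6    s13  s14 
 * s7     s7   s8 
 * s8     s9  s10 
 * s9    s11  s12 
 * s10   s13  s14 
   s11    s7   s8 
   s12    s9  s10 
   s13   s11  s12 
   s14   s13  s14 
(> = start, * = accepting)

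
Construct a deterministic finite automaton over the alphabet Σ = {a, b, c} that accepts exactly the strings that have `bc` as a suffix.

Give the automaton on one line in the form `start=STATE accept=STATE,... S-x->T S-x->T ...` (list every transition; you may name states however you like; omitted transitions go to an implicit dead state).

start=s0 accept=s2 s0-a->s0 s0-b->s1 s0-c->s0 s1-a->s0 s1-b->s1 s1-c->s2 s2-a->s0 s2-b->s1 s2-c->s0

Remember how much of `bc` the current input suffix matches. State s0 means no match yet; s1 means the last symbol is `b`; s2 means the last 2 symbols are `bc`. Only s2 accepts. On a mismatch, fall back to the longest proper suffix that is still a prefix of `bc`.
A 3-state machine:
        a   b   c  
>  s0   s0  s1  s0 
   s1   s0  s1  s2 
 * s2   s0  s1  s0 
(> = start, * = accepting)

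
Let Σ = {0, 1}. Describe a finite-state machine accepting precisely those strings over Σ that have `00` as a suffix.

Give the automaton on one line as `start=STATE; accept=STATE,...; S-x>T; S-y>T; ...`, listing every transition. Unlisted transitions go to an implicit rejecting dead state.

start=S0; accept=S2; S0-0>S1; S0-1>S0; S1-0>S2; S1-1>S0; S2-0>S2; S2-1>S0

Remember how much of `00` the current input suffix matches. State S0 means no match yet; S1 means the last symbol is `0`; S2 means the last 2 symbols are `00`. Only S2 accepts. On a mismatch, fall back to the longest proper suffix that is still a prefix of `00`.
3 states suffice.
        0   1  
>  S0   S1  S0 
   S1   S2  S0 
 * S2   S2  S0 
(> = start, * = accepting)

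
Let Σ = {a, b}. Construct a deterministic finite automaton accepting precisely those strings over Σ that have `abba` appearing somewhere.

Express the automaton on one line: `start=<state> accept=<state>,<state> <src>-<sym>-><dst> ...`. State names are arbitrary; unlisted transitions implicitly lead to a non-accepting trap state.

start=S0 accept=S4 S0-a->S1 S0-b->S0 S1-a->S1 S1-b->S2 S2-a->S1 S2-b->S3 S3-a->S4 S3-b->S0 S4-a->S4 S4-b->S4

Track how much of `abba` has been matched so far: state S0 is no progress, S4 is the absorbing accept state reached once `abba` has occurred. Intermediate states record partial matches; on a mismatch, fall back to the longest reusable overlap.
        a   b  
>  S0   S1  S0 
   S1   S1  S2 
   S2   S1  S3 
   S3   S4  S0 
 * S4   S4  S4 
(> = start, * = accepting)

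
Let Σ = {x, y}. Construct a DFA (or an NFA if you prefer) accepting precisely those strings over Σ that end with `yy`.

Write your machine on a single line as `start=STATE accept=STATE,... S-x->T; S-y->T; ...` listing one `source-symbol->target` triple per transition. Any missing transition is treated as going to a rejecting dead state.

Let each state record the length of the longest suffix of the input read so far that is also a prefix of `yy`. q1 means the last symbol is `y`; q2 means the last 2 symbols are `yy`. Accept only at q2, where the string currently ends in `yy`.
        x   y  
>  q0   q0  q1 
   q1   q0  q2 
 * q2   q0  q2 
(> = start, * = accepting)

start=q0; accept=q2; q0-x->q0; q0-y->q1; q1-x->q0; q1-y->q2; q2-x->q0; q2-y->q2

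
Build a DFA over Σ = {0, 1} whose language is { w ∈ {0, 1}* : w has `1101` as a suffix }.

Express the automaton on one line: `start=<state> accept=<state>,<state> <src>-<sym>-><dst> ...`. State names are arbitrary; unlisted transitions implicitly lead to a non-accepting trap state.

Remember how much of `1101` the current input suffix matches. State A means no match yet; B means the last symbol is `1`; C means the last 2 symbols are `11`; D means the last 3 symbols are `110`; E means the last 4 symbols are `1101`. Only E accepts. On a mismatch, fall back to the longest proper suffix that is still a prefix of `1101`.
With 5 states:
       0  1 
>  A   A  B 
   B   A  C 
   C   D  C 
   D   A  E 
 * E   A  C 
(> = start, * = accepting)

start=A accept=E A-0->A A-1->B B-0->A B-1->C C-0->D C-1->C D-0->A D-1->E E-0->A E-1->C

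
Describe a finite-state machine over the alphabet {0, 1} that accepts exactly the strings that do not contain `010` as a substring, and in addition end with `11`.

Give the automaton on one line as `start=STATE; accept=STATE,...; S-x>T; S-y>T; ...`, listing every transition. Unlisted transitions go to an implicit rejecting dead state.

Run two small machines in parallel and take their product. One (4 states) tracks partial matches of the forbidden pattern `010`; the other (3 states) tracks how much of the suffix `11` has currently been matched. Each combined state is a pair, one component from each; accept when both components accept. After merging equivalent states the machine shrinks.
A 6-state machine:
       0  1 
>  A   B  C 
   B   B  D 
   C   B  E 
   D   F  E 
 * E   B  E 
   F   F  F 
(> = start, * = accepting)

start=A; accept=E; A-0>B; A-1>C; B-0>B; B-1>D; C-0>B; C-1>E; D-0>F; D-1>E; E-0>B; E-1>E; F-0>F; F-1>F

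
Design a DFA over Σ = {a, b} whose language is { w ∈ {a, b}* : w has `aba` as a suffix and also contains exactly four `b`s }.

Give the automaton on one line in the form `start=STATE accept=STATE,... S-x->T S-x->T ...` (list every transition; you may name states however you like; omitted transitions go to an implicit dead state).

Handle the two conditions separately and then intersect. The first has 4 states tracking how much of the suffix `aba` has currently been matched; the second has 6 states tracking the count of `b`s, saturating at 5. A product state is a pair (one from each), accepting exactly when both do. Equivalent product states are then merged.
8 states suffice.
        a   b  
>  q0   q0  q1 
   q1   q1  q2 
   q2   q2  q3 
   q3   q4  q5 
   q4   q4  q6 
   q5   q5  q5 
   q6   q7  q5 
 * q7   q5  q5 
(> = start, * = accepting)

start=q0 accept=q7 q0-a->q0 q0-b->q1 q1-a->q1 q1-b->q2 q2-a->q2 q2-b->q3 q3-a->q4 q3-b->q5 q4-a->q4 q4-b->q6 q5-a->q5 q5-b->q5 q6-a->q7 q6-b->q5 q7-a->q5 q7-b->q5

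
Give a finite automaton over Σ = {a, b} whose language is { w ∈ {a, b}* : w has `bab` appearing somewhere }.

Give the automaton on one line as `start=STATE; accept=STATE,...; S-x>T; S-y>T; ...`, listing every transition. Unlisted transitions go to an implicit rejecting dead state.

start=s0; accept=s3; s0-a>s0; s0-b>s1; s1-a>s2; s1-b>s1; s2-a>s0; s2-b>s3; s3-a>s3; s3-b>s3

States s0..s2 record the length of the longest prefix of `bab` that matches the current input suffix. Reaching s3 means `bab` has been seen, and we stay there forever. Accept from s3.
A 4-state machine:
        a   b  
>  s0   s0  s1 
   s1   s2  s1 
   s2   s0  s3 
 * s3   s3  s3 
(> = start, * = accepting)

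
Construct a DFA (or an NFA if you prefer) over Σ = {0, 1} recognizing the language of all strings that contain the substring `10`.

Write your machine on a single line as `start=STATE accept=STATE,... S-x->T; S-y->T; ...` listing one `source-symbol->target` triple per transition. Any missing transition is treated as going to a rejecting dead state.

start=q0; accept=q2; q0-0->q0; q0-1->q1; q1-0->q2; q1-1->q1; q2-0->q2; q2-1->q2

States q0..q1 record the length of the longest prefix of `10` that matches the current input suffix. Reaching q2 means `10` has been seen, and we stay there forever. Accept from q2.
A 3-state machine:
        0   1  
>  q0   q0  q1 
   q1   q2  q1 
 * q2   q2  q2 
(> = start, * = accepting)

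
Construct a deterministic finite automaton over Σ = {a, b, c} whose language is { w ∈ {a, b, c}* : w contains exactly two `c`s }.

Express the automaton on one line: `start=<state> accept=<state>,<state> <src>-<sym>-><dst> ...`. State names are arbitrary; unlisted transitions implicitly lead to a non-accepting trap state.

start=S0 accept=S2 S0-a->S0 S0-b->S0 S0-c->S1 S1-a->S1 S1-b->S1 S1-c->S2 S2-a->S2 S2-b->S2 S2-c->S3 S3-a->S3 S3-b->S3 S3-c->S3

Only the number of `c`s matters, and only up to 3. Make a chain S0 → S1 → S2 → S3 advanced by each `c` (with S3 absorbing); every other symbol self-loops. The accepting set is {S2}.
4 states suffice.
        a   b   c  
>  S0   S0  S0  S1 
   S1   S1  S1  S2 
 * S2   S2  S2  S3 
   S3   S3  S3  S3 
(> = start, * = accepting)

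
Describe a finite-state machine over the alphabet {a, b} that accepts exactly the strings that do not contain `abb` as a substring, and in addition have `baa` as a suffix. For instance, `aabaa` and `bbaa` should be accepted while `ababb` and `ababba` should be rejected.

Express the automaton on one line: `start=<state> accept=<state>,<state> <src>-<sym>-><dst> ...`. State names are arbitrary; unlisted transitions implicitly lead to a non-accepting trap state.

Handle the two conditions separately and then intersect. One (4 states) tracks partial matches of the forbidden pattern `abb`; the other (4 states) tracks how much of the suffix `baa` has currently been matched. Each combined state is a pair, one component from each; accept when both components accept. After merging equivalent states the machine shrinks.
A 7-state machine:
        a   b  
>  q0   q1  q2 
   q1   q1  q3 
   q2   q4  q2 
   q3   q4  q5 
   q4   q6  q3 
   q5   q5  q5 
 * q6   q1  q3 
(> = start, * = accepting)

start=q0 accept=q6 q0-a->q1 q0-b->q2 q1-a->q1 q1-b->q3 q2-a->q4 q2-b->q2 q3-a->q4 q3-b->q5 q4-a->q6 q4-b->q3 q5-a->q5 q5-b->q5 q6-a->q1 q6-b->q3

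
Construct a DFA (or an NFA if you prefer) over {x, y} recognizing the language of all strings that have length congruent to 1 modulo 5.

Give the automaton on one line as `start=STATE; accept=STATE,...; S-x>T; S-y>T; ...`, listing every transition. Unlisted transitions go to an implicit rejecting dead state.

start=s0; accept=s1; s0-x>s1; s0-y>s1; s1-x>s2; s1-y>s2; s2-x>s3; s2-y>s3; s3-x>s4; s3-y>s4; s4-x>s0; s4-y>s0

Count input length modulo 5: every symbol advances one step around the cycle s0 → s1 → s2 → s3 → s4 → s0. Accept at s1.
With 5 states:
        x   y  
>  s0   s1  s1 
 * s1   s2  s2 
   s2   s3  s3 
   s3   s4  s4 
   s4   s0  s0 
(> = start, * = accepting)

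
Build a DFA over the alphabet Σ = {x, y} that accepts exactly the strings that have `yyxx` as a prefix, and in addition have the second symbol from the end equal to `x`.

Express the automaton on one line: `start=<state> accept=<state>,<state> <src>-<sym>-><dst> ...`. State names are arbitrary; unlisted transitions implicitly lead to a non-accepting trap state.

Handle the two conditions separately and then intersect. One (6 states) tracks whether the input so far still matches the prefix `yyxx`; the other (7 states) tracks the last 2 symbols read. Each combined state is a pair, one component from each; accept when both components accept. After merging equivalent states the machine shrinks.
        x   y  
>  q0   q1  q2 
   q1   q1  q1 
   q2   q1  q3 
   q3   q4  q1 
   q4   q5  q1 
 * q5   q5  q6 
 * q6   q7  q8 
   q7   q5  q6 
   q8   q7  q8 
(> = start, * = accepting)

start=q0 accept=q5,q6 q0-x->q1 q0-y->q2 q1-x->q1 q1-y->q1 q2-x->q1 q2-y->q3 q3-x->q4 q3-y->q1 q4-x->q5 q4-y->q1 q5-x->q5 q5-y->q6 q6-x->q7 q6-y->q8 q7-x->q5 q7-y->q6 q8-x->q7 q8-y->q8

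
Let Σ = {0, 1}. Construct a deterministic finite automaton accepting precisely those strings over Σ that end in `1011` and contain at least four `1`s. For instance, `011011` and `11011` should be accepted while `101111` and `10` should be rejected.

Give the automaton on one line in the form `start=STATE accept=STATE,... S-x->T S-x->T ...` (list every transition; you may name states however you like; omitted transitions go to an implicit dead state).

start=A accept=F A-0->A A-1->B B-0->B B-1->C C-0->D C-1->C D-0->B D-1->E E-0->D E-1->F F-0->D F-1->C

Handle the two conditions separately and then intersect. One (5 states) tracks how much of the suffix `1011` has currently been matched; the other (6 states) tracks the count of `1`s, saturating at 5. Each combined state is a pair, one component from each; accept when both components accept. After merging equivalent states the machine shrinks.
A 6-state machine:
       0  1 
>  A   A  B 
   B   B  C 
   C   D  C 
   D   B  E 
   E   D  F 
 * F   D  C 
(> = start, * = accepting)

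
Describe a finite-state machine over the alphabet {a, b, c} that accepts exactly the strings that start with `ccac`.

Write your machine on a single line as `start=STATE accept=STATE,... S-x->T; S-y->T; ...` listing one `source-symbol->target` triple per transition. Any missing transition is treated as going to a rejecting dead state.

start=s0; accept=s4; s0-a->s5; s0-b->s5; s0-c->s1; s1-a->s5; s1-b->s5; s1-c->s2; s2-a->s3; s2-b->s5; s2-c->s5; s3-a->s5; s3-b->s5; s3-c->s4; s4-a->s4; s4-b->s4; s4-c->s4; s5-a->s5; s5-b->s5; s5-c->s5

Walk along `ccac` while the input agrees: from s0 take `c` to s1, and so on. Any deviation drops to the rejecting sink s5. Once s4 is reached the prefix is confirmed and every continuation is accepted.
A 6-state machine:
        a   b   c  
>  s0   s5  s5  s1 
   s1   s5  s5  s2 
   s2   s3  s5  s5 
   s3   s5  s5  s4 
 * s4   s4  s4  s4 
   s5   s5  s5  s5 
(> = start, * = accepting)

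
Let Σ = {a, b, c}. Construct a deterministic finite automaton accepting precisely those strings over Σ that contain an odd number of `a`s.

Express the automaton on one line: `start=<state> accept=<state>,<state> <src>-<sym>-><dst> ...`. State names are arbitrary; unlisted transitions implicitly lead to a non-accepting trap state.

The only thing that matters is how many `a`s have appeared, reduced mod 2. Use one state per residue: s0 for 0, …, s1 for 1. Reading `a` moves to the next residue; anything else stays put. s1 is accepting.
A 2-state machine:
        a   b   c  
>  s0   s1  s0  s0 
 * s1   s0  s1  s1 
(> = start, * = accepting)

start=s0 accept=s1 s0-a->s1 s0-b->s0 s0-c->s0 s1-a->s0 s1-b->s1 s1-c->s1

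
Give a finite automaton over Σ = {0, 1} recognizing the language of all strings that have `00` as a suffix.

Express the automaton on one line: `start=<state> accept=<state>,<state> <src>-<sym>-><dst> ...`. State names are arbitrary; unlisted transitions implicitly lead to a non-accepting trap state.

Remember how much of `00` the current input suffix matches. State A means no match yet; B means the last symbol is `0`; C means the last 2 symbols are `00`. Only C accepts. On a mismatch, fall back to the longest proper suffix that is still a prefix of `00`.
3 states suffice.
       0  1 
>  A   B  A 
   B   C  A 
 * C   C  A 
(> = start, * = accepting)

start=A accept=C A-0->B A-1->A B-0->C B-1->A C-0->C C-1->A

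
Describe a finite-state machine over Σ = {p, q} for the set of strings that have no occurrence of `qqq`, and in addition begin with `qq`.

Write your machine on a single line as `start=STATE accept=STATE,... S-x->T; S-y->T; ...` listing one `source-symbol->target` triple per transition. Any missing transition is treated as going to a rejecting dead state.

start=A; accept=D,E,F; A-p->B; A-q->C; B-p->B; B-q->B; C-p->B; C-q->D; D-p->E; D-q->B; E-p->E; E-q->F; F-p->E; F-q->D

Build one automaton per condition and run them in lockstep. One (4 states) tracks partial matches of the forbidden pattern `qqq`; the other (4 states) tracks whether the input so far still matches the prefix `qq`. Each combined state is a pair, one component from each; accept when both components accept. After merging equivalent states the machine shrinks.
6 states suffice.
       p  q 
>  A   B  C 
   B   B  B 
   C   B  D 
 * D   E  B 
 * E   E  F 
 * F   E  D 
(> = start, * = accepting)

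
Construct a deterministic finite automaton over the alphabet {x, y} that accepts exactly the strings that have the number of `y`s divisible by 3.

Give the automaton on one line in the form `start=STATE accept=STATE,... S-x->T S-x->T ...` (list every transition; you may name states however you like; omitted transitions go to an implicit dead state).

Keep the running count of `y`s modulo 3: each `y` advances along the cycle q0 → q1 → q2 → q0 while other symbols loop. Accept at q0.
A 3-state machine:
        x   y  
>* q0   q0  q1 
   q1   q1  q2 
   q2   q2  q0 
(> = start, * = accepting)

start=q0 accept=q0 q0-x->q0 q0-y->q1 q1-x->q1 q1-y->q2 q2-x->q2 q2-y->q0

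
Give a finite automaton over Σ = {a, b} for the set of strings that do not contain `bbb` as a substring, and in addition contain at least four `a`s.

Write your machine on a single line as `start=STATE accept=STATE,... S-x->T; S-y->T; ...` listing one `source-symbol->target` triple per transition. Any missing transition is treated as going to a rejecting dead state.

Build one automaton per condition and run them in lockstep. One (4 states) tracks partial matches of the forbidden pattern `bbb`; the other (6 states) tracks the count of `a`s, saturating at 5. Each combined state is a pair, one component from each; accept when both components accept. Equivalent product states are then merged.
16 states suffice.
          a    b  
>  S0     S1   S2 
   S1     S3   S4 
   S2     S1   S5 
   S3     S6   S7 
   S4     S3   S8 
   S5     S1   S9 
   S6    S10  S11 
   S7     S6  S12 
   S8     S3   S9 
   S9     S9   S9 
 * S10   S10  S13 
   S11   S10  S14 
   S12    S6   S9 
 * S13   S10  S15 
   S14   S10   S9 
 * S15   S10   S9 
(> = start, * = accepting)

start=S0; accept=S10,S13,S15; S0-a->S1; S0-b->S2; S1-a->S3; S1-b->S4; S2-a->S1; S2-b->S5; S3-a->S6; S3-b->S7; S4-a->S3; S4-b->S8; S5-a->S1; S5-b->S9; S6-a->S10; S6-b->S11; S7-a->S6; S7-b->S12; S8-a->S3; S8-b->S9; S9-a->S9; S9-b->S9; S10-a->S10; S10-b->S13; S11-a->S10; S11-b->S14; S12-a->S6; S12-b->S9; S13-a->S10; S13-b->S15; S14-a->S10; S14-b->S9; S15-a->S10; S15-b->S9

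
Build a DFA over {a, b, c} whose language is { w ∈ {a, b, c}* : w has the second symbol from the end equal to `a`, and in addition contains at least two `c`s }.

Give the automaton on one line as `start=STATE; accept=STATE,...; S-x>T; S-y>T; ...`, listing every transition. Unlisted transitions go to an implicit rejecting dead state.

start=S0; accept=S4,S6; S0-a>S0; S0-b>S0; S0-c>S1; S1-a>S2; S1-b>S1; S1-c>S3; S2-a>S2; S2-b>S1; S2-c>S4; S3-a>S5; S3-b>S3; S3-c>S3; S4-a>S5; S4-b>S3; S4-c>S3; S5-a>S6; S5-b>S4; S5-c>S4; S6-a>S6; S6-b>S4; S6-c>S4

Run two small machines in parallel and take their product. One (13 states) tracks the last 2 symbols read; the other (4 states) tracks the count of `c`s, saturating at 3. Each combined state is a pair, one component from each; accept when both components accept. Minimizing collapses redundant product states.
        a   b   c  
>  S0   S0  S0  S1 
   S1   S2  S1  S3 
   S2   S2  S1  S4 
   S3   S5  S3  S3 
 * S4   S5  S3  S3 
   S5   S6  S4  S4 
 * S6   S6  S4  S4 
(> = start, * = accepting)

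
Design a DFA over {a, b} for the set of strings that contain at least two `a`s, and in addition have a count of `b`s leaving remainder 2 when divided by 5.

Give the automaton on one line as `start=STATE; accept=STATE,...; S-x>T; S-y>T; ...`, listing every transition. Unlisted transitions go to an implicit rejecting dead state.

start=q0; accept=q9; q0-a>q1; q0-b>q2; q1-a>q3; q1-b>q4; q2-a>q4; q2-b>q5; q3-a>q3; q3-b>q6; q4-a>q6; q4-b>q7; q5-a>q7; q5-b>q8; q6-a>q6; q6-b>q9; q7-a>q9; q7-b>q10; q8-a>q10; q8-b>q11; q9-a>q9; q9-b>q12; q10-a>q12; q10-b>q13; q11-a>q13; q11-b>q0; q12-a>q12; q12-b>q14; q13-a>q14; q13-b>q1; q14-a>q14; q14-b>q3

Run two small machines in parallel and take their product. The first has 4 states tracking the count of `a`s, saturating at 3; the second has 5 states tracking the count of `b`s modulo 5. A product state is a pair (one from each), accepting exactly when both do. Minimizing collapses redundant product states.
          a    b  
>  q0     q1   q2 
   q1     q3   q4 
   q2     q4   q5 
   q3     q3   q6 
   q4     q6   q7 
   q5     q7   q8 
   q6     q6   q9 
   q7     q9  q10 
   q8    q10  q11 
 * q9     q9  q12 
   q10   q12  q13 
   q11   q13   q0 
   q12   q12  q14 
   q13   q14   q1 
   q14   q14   q3 
(> = start, * = accepting)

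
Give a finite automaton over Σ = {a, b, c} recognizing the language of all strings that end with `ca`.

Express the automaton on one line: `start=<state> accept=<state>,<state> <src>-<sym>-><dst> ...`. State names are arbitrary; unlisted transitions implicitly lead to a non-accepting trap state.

start=q0 accept=q2 q0-a->q0 q0-b->q0 q0-c->q1 q1-a->q2 q1-b->q0 q1-c->q1 q2-a->q0 q2-b->q0 q2-c->q1

Let each state record the length of the longest suffix of the input read so far that is also a prefix of `ca`. q1 means the last symbol is `c`; q2 means the last 2 symbols are `ca`. Accept only at q2, where the string currently ends in `ca`.
With 3 states:
        a   b   c  
>  q0   q0  q0  q1 
   q1   q2  q0  q1 
 * q2   q0  q0  q1 
(> = start, * = accepting)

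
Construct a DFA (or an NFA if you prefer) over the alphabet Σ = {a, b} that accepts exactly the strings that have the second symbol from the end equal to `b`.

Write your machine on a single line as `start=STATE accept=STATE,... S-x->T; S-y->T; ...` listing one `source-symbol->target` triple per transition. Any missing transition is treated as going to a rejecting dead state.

A DFA must remember the last 2 symbols (since which symbol is second-to-last isn't known until the input ends). Use one state per possible window of the last ≤2 symbols; accept from those whose window starts with `b`.
A 7-state machine:
        a   b  
>  S0   S1  S2 
   S1   S3  S4 
   S2   S5  S6 
   S3   S3  S4 
   S4   S5  S6 
 * S5   S3  S4 
 * S6   S5  S6 
(> = start, * = accepting)

start=S0; accept=S5,S6; S0-a->S1; S0-b->S2; S1-a->S3; S1-b->S4; S2-a->S5; S2-b->S6; S3-a->S3; S3-b->S4; S4-a->S5; S4-b->S6; S5-a->S3; S5-b->S4; S6-a->S5; S6-b->S6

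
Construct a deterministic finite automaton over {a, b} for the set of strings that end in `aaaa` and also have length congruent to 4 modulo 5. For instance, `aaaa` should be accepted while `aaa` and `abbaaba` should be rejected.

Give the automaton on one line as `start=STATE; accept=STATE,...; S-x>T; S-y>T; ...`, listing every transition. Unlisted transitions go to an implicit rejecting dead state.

start=q0; accept=q7; q0-a>q1; q0-b>q2; q1-a>q3; q1-b>q4; q2-a>q4; q2-b>q4; q3-a>q5; q3-b>q6; q4-a>q6; q4-b>q6; q5-a>q7; q5-b>q8; q6-a>q8; q6-b>q8; q7-a>q0; q7-b>q0; q8-a>q0; q8-b>q0

Run two small machines in parallel and take their product. The first has 5 states tracking how much of the suffix `aaaa` has currently been matched; the second has 5 states tracking the input length modulo 5. A product state is a pair (one from each), accepting exactly when both do. Minimizing collapses redundant product states.
A 9-state machine:
        a   b  
>  q0   q1  q2 
   q1   q3  q4 
   q2   q4  q4 
   q3   q5  q6 
   q4   q6  q6 
   q5   q7  q8 
   q6   q8  q8 
 * q7   q0  q0 
   q8   q0  q0 
(> = start, * = accepting)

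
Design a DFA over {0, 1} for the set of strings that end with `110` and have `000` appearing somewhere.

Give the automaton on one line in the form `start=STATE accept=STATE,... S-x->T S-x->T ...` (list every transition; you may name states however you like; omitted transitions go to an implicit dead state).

start=A accept=J A-0->B A-1->C B-0->D B-1->C C-0->B C-1->E D-0->F D-1->C E-0->G E-1->E F-0->F F-1->H G-0->D G-1->C H-0->F H-1->I I-0->J I-1->I J-0->F J-1->H

Handle the two conditions separately and then intersect. The first has 4 states tracking how much of the suffix `110` has currently been matched; the second has 4 states tracking whether and how much of `000` has been seen. A product state is a pair (one from each), accepting exactly when both do.
10 states suffice.
       0  1 
>  A   B  C 
   B   D  C 
   C   B  E 
   D   F  C 
   E   G  E 
   F   F  H 
   G   D  C 
   H   F  I 
   I   J  I 
 * J   F  H 
(> = start, * = accepting)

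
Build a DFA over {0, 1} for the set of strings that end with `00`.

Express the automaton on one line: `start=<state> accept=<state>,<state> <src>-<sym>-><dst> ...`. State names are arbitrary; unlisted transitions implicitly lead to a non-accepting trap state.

Let each state record the length of the longest suffix of the input read so far that is also a prefix of `00`. B means the last symbol is `0`; C means the last 2 symbols are `00`. Accept only at C, where the string currently ends in `00`.
3 states suffice.
       0  1 
>  A   B  A 
   B   C  A 
 * C   C  A 
(> = start, * = accepting)

start=A accept=C A-0->B A-1->A B-0->C B-1->A C-0->C C-1->A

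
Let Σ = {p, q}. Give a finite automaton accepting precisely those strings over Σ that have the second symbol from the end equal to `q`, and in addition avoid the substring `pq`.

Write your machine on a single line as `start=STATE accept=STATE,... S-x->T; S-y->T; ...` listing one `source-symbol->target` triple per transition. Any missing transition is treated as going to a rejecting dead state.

Build one automaton per condition and run them in lockstep. The first has 7 states tracking the last 2 symbols read; the second has 3 states tracking partial matches of the forbidden pattern `pq`. A product state is a pair (one from each), accepting exactly when both do. After merging equivalent states the machine shrinks.
5 states suffice.
       p  q 
>  A   B  C 
   B   B  B 
   C   D  E 
 * D   B  B 
 * E   D  E 
(> = start, * = accepting)

start=A; accept=D,E; A-p->B; A-q->C; B-p->B; B-q->B; C-p->D; C-q->E; D-p->B; D-q->B; E-p->D; E-q->E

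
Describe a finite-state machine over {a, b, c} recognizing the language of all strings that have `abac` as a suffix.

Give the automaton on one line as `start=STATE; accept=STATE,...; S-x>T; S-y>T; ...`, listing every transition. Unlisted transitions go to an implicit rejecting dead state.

start=q0; accept=q4; q0-a>q1; q0-b>q0; q0-c>q0; q1-a>q1; q1-b>q2; q1-c>q0; q2-a>q3; q2-b>q0; q2-c>q0; q3-a>q1; q3-b>q2; q3-c>q4; q4-a>q1; q4-b>q0; q4-c>q0

Let each state record the length of the longest suffix of the input read so far that is also a prefix of `abac`. q1 means the last symbol is `a`; q2 means the last 2 symbols are `ab`; q3 means the last 3 symbols are `aba`; q4 means the last 4 symbols are `abac`. Accept only at q4, where the string currently ends in `abac`.
A 5-state machine:
        a   b   c  
>  q0   q1  q0  q0 
   q1   q1  q2  q0 
   q2   q3  q0  q0 
   q3   q1  q2  q4 
 * q4   q1  q0  q0 
(> = start, * = accepting)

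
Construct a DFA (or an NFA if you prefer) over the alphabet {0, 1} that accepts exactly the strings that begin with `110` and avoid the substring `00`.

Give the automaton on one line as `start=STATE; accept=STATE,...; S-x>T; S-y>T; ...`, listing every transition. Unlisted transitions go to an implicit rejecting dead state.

Build one automaton per condition and run them in lockstep. One (5 states) tracks whether the input so far still matches the prefix `110`; the other (3 states) tracks partial matches of the forbidden pattern `00`. Each combined state is a pair, one component from each; accept when both components accept.
A 9-state machine:
       0  1 
>  A   B  C 
   B   D  E 
   C   B  F 
   D   D  D 
   E   B  E 
   F   G  E 
 * G   H  I 
   H   H  H 
 * I   G  I 
(> = start, * = accepting)

start=A; accept=G,I; A-0>B; A-1>C; B-0>D; B-1>E; C-0>B; C-1>F; D-0>D; D-1>D; E-0>B; E-1>E; F-0>G; F-1>E; G-0>H; G-1>I; H-0>H; H-1>H; I-0>G; I-1>I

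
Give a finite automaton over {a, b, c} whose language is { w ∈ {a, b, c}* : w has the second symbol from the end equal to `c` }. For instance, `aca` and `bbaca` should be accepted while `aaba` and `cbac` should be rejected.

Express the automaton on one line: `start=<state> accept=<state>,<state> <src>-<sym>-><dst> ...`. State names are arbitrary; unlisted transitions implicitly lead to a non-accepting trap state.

start=q0 accept=q10,q11,q12 q0-a->q1 q0-b->q2 q0-c->q3 q1-a->q4 q1-b->q5 q1-c->q6 q2-a->q7 q2-b->q8 q2-c->q9 q3-a->q10 q3-b->q11 q3-c->q12 q4-a->q4 q4-b->q5 q4-c->q6 q5-a->q7 q5-b->q8 q5-c->q9 q6-a->q10 q6-b->q11 q6-c->q12 q7-a->q4 q7-b->q5 q7-c->q6 q8-a->q7 q8-b->q8 q8-c->q9 q9-a->q10 q9-b->q11 q9-c->q12 q10-a->q4 q10-b->q5 q10-c->q6 q11-a->q7 q11-b->q8 q11-c->q9 q12-a->q10 q12-b->q11 q12-c->q12

A DFA must remember the last 2 symbols (since which symbol is second-to-last isn't known until the input ends). Use one state per possible window of the last ≤2 symbols; accept from those whose window starts with `c`.
A 13-state machine:
          a    b    c  
>  q0     q1   q2   q3 
   q1     q4   q5   q6 
   q2     q7   q8   q9 
   q3    q10  q11  q12 
   q4     q4   q5   q6 
   q5     q7   q8   q9 
   q6    q10  q11  q12 
   q7     q4   q5   q6 
   q8     q7   q8   q9 
   q9    q10  q11  q12 
 * q10    q4   q5   q6 
 * q11    q7   q8   q9 
 * q12   q10  q11  q12 
(> = start, * = accepting)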